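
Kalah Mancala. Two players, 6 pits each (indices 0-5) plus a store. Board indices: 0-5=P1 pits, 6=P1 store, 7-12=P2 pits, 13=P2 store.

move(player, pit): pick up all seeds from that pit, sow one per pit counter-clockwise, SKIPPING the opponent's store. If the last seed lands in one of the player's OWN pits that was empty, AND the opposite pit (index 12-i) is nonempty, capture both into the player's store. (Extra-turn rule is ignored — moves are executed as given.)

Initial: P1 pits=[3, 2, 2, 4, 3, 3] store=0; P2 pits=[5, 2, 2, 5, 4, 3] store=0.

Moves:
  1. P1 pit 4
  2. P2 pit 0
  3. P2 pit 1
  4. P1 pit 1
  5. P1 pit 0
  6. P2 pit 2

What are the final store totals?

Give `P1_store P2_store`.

Answer: 1 2

Derivation:
Move 1: P1 pit4 -> P1=[3,2,2,4,0,4](1) P2=[6,2,2,5,4,3](0)
Move 2: P2 pit0 -> P1=[3,2,2,4,0,4](1) P2=[0,3,3,6,5,4](1)
Move 3: P2 pit1 -> P1=[3,2,2,4,0,4](1) P2=[0,0,4,7,6,4](1)
Move 4: P1 pit1 -> P1=[3,0,3,5,0,4](1) P2=[0,0,4,7,6,4](1)
Move 5: P1 pit0 -> P1=[0,1,4,6,0,4](1) P2=[0,0,4,7,6,4](1)
Move 6: P2 pit2 -> P1=[0,1,4,6,0,4](1) P2=[0,0,0,8,7,5](2)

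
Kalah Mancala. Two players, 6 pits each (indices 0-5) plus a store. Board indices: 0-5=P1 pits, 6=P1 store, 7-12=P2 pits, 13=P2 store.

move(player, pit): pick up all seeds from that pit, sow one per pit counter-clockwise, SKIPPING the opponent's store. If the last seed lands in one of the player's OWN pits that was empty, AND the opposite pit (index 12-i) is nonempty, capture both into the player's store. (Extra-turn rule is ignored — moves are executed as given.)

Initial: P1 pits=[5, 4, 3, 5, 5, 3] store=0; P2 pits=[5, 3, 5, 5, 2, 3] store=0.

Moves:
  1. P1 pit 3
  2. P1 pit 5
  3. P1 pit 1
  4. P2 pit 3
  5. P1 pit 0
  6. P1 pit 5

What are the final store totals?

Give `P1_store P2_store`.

Move 1: P1 pit3 -> P1=[5,4,3,0,6,4](1) P2=[6,4,5,5,2,3](0)
Move 2: P1 pit5 -> P1=[5,4,3,0,6,0](2) P2=[7,5,6,5,2,3](0)
Move 3: P1 pit1 -> P1=[5,0,4,1,7,0](10) P2=[0,5,6,5,2,3](0)
Move 4: P2 pit3 -> P1=[6,1,4,1,7,0](10) P2=[0,5,6,0,3,4](1)
Move 5: P1 pit0 -> P1=[0,2,5,2,8,1](11) P2=[0,5,6,0,3,4](1)
Move 6: P1 pit5 -> P1=[0,2,5,2,8,0](12) P2=[0,5,6,0,3,4](1)

Answer: 12 1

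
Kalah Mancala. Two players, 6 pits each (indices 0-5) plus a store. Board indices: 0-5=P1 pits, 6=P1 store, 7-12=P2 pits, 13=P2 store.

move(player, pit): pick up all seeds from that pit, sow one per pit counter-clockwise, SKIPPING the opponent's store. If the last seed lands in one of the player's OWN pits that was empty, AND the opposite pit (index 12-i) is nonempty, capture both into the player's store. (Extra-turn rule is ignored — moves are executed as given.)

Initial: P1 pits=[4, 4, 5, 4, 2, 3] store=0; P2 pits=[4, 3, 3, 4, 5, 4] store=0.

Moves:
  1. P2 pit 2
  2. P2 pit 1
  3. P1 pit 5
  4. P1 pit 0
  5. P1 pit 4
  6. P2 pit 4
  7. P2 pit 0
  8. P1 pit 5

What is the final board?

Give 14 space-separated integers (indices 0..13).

Move 1: P2 pit2 -> P1=[4,4,5,4,2,3](0) P2=[4,3,0,5,6,5](0)
Move 2: P2 pit1 -> P1=[4,4,5,4,2,3](0) P2=[4,0,1,6,7,5](0)
Move 3: P1 pit5 -> P1=[4,4,5,4,2,0](1) P2=[5,1,1,6,7,5](0)
Move 4: P1 pit0 -> P1=[0,5,6,5,3,0](1) P2=[5,1,1,6,7,5](0)
Move 5: P1 pit4 -> P1=[0,5,6,5,0,1](2) P2=[6,1,1,6,7,5](0)
Move 6: P2 pit4 -> P1=[1,6,7,6,1,1](2) P2=[6,1,1,6,0,6](1)
Move 7: P2 pit0 -> P1=[1,6,7,6,1,1](2) P2=[0,2,2,7,1,7](2)
Move 8: P1 pit5 -> P1=[1,6,7,6,1,0](3) P2=[0,2,2,7,1,7](2)

Answer: 1 6 7 6 1 0 3 0 2 2 7 1 7 2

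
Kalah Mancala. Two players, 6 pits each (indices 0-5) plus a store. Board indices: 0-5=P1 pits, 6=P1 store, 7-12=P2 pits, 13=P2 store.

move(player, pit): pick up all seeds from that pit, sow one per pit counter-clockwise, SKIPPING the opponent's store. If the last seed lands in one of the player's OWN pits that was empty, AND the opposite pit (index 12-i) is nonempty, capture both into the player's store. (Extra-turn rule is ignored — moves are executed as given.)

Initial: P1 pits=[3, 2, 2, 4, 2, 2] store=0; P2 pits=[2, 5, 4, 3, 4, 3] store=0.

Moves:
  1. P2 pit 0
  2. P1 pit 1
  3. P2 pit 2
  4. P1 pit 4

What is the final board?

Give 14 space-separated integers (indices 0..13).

Answer: 4 0 3 5 0 3 1 0 6 0 4 5 4 1

Derivation:
Move 1: P2 pit0 -> P1=[3,2,2,4,2,2](0) P2=[0,6,5,3,4,3](0)
Move 2: P1 pit1 -> P1=[3,0,3,5,2,2](0) P2=[0,6,5,3,4,3](0)
Move 3: P2 pit2 -> P1=[4,0,3,5,2,2](0) P2=[0,6,0,4,5,4](1)
Move 4: P1 pit4 -> P1=[4,0,3,5,0,3](1) P2=[0,6,0,4,5,4](1)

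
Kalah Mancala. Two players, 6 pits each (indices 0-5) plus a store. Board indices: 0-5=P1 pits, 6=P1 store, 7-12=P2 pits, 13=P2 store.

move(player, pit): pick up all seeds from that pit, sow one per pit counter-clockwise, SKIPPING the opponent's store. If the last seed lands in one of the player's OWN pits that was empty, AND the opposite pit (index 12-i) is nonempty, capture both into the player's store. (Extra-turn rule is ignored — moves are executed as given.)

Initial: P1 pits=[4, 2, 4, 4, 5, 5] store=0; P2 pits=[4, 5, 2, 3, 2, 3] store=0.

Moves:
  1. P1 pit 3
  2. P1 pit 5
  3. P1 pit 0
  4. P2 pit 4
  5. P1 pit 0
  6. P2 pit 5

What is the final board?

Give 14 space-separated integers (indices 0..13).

Move 1: P1 pit3 -> P1=[4,2,4,0,6,6](1) P2=[5,5,2,3,2,3](0)
Move 2: P1 pit5 -> P1=[4,2,4,0,6,0](2) P2=[6,6,3,4,3,3](0)
Move 3: P1 pit0 -> P1=[0,3,5,1,7,0](2) P2=[6,6,3,4,3,3](0)
Move 4: P2 pit4 -> P1=[1,3,5,1,7,0](2) P2=[6,6,3,4,0,4](1)
Move 5: P1 pit0 -> P1=[0,4,5,1,7,0](2) P2=[6,6,3,4,0,4](1)
Move 6: P2 pit5 -> P1=[1,5,6,1,7,0](2) P2=[6,6,3,4,0,0](2)

Answer: 1 5 6 1 7 0 2 6 6 3 4 0 0 2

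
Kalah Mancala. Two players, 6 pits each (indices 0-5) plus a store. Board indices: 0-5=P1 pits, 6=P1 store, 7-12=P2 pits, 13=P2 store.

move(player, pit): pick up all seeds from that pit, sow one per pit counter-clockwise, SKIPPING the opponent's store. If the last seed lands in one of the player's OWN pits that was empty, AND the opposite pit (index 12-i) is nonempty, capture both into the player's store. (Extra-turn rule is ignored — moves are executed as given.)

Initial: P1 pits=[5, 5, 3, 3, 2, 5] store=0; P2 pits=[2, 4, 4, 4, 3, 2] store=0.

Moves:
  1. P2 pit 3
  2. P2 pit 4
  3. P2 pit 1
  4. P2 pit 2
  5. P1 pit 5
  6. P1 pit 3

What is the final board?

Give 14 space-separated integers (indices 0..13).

Move 1: P2 pit3 -> P1=[6,5,3,3,2,5](0) P2=[2,4,4,0,4,3](1)
Move 2: P2 pit4 -> P1=[7,6,3,3,2,5](0) P2=[2,4,4,0,0,4](2)
Move 3: P2 pit1 -> P1=[7,6,3,3,2,5](0) P2=[2,0,5,1,1,5](2)
Move 4: P2 pit2 -> P1=[8,6,3,3,2,5](0) P2=[2,0,0,2,2,6](3)
Move 5: P1 pit5 -> P1=[8,6,3,3,2,0](1) P2=[3,1,1,3,2,6](3)
Move 6: P1 pit3 -> P1=[8,6,3,0,3,1](2) P2=[3,1,1,3,2,6](3)

Answer: 8 6 3 0 3 1 2 3 1 1 3 2 6 3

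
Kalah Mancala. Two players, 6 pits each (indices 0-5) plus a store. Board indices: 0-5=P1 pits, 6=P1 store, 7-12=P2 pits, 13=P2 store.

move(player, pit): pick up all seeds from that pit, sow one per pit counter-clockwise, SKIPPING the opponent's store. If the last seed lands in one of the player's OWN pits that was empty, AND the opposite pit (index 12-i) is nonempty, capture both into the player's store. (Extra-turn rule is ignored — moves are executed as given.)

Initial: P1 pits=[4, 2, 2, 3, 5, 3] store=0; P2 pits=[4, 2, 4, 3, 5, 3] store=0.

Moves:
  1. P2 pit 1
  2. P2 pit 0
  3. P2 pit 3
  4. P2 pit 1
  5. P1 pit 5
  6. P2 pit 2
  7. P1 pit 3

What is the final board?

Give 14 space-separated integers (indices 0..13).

Answer: 6 4 3 0 6 1 2 1 1 0 1 8 5 2

Derivation:
Move 1: P2 pit1 -> P1=[4,2,2,3,5,3](0) P2=[4,0,5,4,5,3](0)
Move 2: P2 pit0 -> P1=[4,2,2,3,5,3](0) P2=[0,1,6,5,6,3](0)
Move 3: P2 pit3 -> P1=[5,3,2,3,5,3](0) P2=[0,1,6,0,7,4](1)
Move 4: P2 pit1 -> P1=[5,3,2,3,5,3](0) P2=[0,0,7,0,7,4](1)
Move 5: P1 pit5 -> P1=[5,3,2,3,5,0](1) P2=[1,1,7,0,7,4](1)
Move 6: P2 pit2 -> P1=[6,4,3,3,5,0](1) P2=[1,1,0,1,8,5](2)
Move 7: P1 pit3 -> P1=[6,4,3,0,6,1](2) P2=[1,1,0,1,8,5](2)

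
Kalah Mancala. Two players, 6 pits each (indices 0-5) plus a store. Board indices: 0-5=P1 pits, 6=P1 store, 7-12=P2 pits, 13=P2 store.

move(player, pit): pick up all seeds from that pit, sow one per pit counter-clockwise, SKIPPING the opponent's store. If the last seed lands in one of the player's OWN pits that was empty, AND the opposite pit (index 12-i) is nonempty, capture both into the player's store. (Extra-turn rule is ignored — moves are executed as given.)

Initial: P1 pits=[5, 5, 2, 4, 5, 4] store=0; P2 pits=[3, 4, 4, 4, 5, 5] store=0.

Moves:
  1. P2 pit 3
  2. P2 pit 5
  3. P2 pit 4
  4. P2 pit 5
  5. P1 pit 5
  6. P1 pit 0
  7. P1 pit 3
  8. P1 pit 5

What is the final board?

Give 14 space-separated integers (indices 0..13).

Answer: 0 8 5 0 8 0 4 7 7 6 1 0 0 4

Derivation:
Move 1: P2 pit3 -> P1=[6,5,2,4,5,4](0) P2=[3,4,4,0,6,6](1)
Move 2: P2 pit5 -> P1=[7,6,3,5,6,4](0) P2=[3,4,4,0,6,0](2)
Move 3: P2 pit4 -> P1=[8,7,4,6,6,4](0) P2=[3,4,4,0,0,1](3)
Move 4: P2 pit5 -> P1=[8,7,4,6,6,4](0) P2=[3,4,4,0,0,0](4)
Move 5: P1 pit5 -> P1=[8,7,4,6,6,0](1) P2=[4,5,5,0,0,0](4)
Move 6: P1 pit0 -> P1=[0,8,5,7,7,1](2) P2=[5,6,5,0,0,0](4)
Move 7: P1 pit3 -> P1=[0,8,5,0,8,2](3) P2=[6,7,6,1,0,0](4)
Move 8: P1 pit5 -> P1=[0,8,5,0,8,0](4) P2=[7,7,6,1,0,0](4)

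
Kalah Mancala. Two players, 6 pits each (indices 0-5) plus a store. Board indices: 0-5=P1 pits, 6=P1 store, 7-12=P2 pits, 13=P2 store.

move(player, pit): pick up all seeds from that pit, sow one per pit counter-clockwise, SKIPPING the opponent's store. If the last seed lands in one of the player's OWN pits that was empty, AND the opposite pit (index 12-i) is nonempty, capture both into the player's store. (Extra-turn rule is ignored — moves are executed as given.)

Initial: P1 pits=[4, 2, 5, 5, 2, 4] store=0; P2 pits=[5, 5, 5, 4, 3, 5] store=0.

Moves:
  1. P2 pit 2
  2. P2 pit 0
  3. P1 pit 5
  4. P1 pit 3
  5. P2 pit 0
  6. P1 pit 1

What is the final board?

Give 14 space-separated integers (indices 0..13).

Move 1: P2 pit2 -> P1=[5,2,5,5,2,4](0) P2=[5,5,0,5,4,6](1)
Move 2: P2 pit0 -> P1=[5,2,5,5,2,4](0) P2=[0,6,1,6,5,7](1)
Move 3: P1 pit5 -> P1=[5,2,5,5,2,0](1) P2=[1,7,2,6,5,7](1)
Move 4: P1 pit3 -> P1=[5,2,5,0,3,1](2) P2=[2,8,2,6,5,7](1)
Move 5: P2 pit0 -> P1=[5,2,5,0,3,1](2) P2=[0,9,3,6,5,7](1)
Move 6: P1 pit1 -> P1=[5,0,6,0,3,1](6) P2=[0,9,0,6,5,7](1)

Answer: 5 0 6 0 3 1 6 0 9 0 6 5 7 1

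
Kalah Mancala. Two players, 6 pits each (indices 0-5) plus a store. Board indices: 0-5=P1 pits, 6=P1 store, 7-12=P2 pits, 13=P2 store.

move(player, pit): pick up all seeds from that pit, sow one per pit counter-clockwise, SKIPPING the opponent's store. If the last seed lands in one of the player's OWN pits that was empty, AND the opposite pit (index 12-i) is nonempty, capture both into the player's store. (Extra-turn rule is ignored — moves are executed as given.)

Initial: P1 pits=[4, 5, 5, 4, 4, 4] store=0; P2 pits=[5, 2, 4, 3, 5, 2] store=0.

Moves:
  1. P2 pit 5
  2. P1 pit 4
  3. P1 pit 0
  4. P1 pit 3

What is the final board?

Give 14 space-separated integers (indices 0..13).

Answer: 0 6 6 0 2 7 2 7 4 4 3 5 0 1

Derivation:
Move 1: P2 pit5 -> P1=[5,5,5,4,4,4](0) P2=[5,2,4,3,5,0](1)
Move 2: P1 pit4 -> P1=[5,5,5,4,0,5](1) P2=[6,3,4,3,5,0](1)
Move 3: P1 pit0 -> P1=[0,6,6,5,1,6](1) P2=[6,3,4,3,5,0](1)
Move 4: P1 pit3 -> P1=[0,6,6,0,2,7](2) P2=[7,4,4,3,5,0](1)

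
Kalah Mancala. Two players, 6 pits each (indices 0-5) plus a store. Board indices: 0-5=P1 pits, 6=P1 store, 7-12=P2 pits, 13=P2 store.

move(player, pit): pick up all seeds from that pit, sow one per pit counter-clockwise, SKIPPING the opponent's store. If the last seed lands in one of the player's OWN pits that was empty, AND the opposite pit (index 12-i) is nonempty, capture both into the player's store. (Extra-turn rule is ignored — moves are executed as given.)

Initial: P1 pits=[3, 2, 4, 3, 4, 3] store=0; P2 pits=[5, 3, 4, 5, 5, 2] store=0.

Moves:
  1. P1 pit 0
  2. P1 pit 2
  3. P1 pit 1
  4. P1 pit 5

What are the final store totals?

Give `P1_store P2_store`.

Answer: 2 0

Derivation:
Move 1: P1 pit0 -> P1=[0,3,5,4,4,3](0) P2=[5,3,4,5,5,2](0)
Move 2: P1 pit2 -> P1=[0,3,0,5,5,4](1) P2=[6,3,4,5,5,2](0)
Move 3: P1 pit1 -> P1=[0,0,1,6,6,4](1) P2=[6,3,4,5,5,2](0)
Move 4: P1 pit5 -> P1=[0,0,1,6,6,0](2) P2=[7,4,5,5,5,2](0)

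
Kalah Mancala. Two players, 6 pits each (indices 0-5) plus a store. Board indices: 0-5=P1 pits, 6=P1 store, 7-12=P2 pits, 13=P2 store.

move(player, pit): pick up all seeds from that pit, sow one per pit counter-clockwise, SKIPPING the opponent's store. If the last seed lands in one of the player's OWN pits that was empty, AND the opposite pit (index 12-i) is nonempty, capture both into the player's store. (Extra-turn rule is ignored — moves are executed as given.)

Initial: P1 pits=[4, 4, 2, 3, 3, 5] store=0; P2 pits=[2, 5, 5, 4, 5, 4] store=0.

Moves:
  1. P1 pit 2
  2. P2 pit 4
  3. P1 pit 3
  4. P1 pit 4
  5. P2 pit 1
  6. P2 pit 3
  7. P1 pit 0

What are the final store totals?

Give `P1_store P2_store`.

Move 1: P1 pit2 -> P1=[4,4,0,4,4,5](0) P2=[2,5,5,4,5,4](0)
Move 2: P2 pit4 -> P1=[5,5,1,4,4,5](0) P2=[2,5,5,4,0,5](1)
Move 3: P1 pit3 -> P1=[5,5,1,0,5,6](1) P2=[3,5,5,4,0,5](1)
Move 4: P1 pit4 -> P1=[5,5,1,0,0,7](2) P2=[4,6,6,4,0,5](1)
Move 5: P2 pit1 -> P1=[6,5,1,0,0,7](2) P2=[4,0,7,5,1,6](2)
Move 6: P2 pit3 -> P1=[7,6,1,0,0,7](2) P2=[4,0,7,0,2,7](3)
Move 7: P1 pit0 -> P1=[0,7,2,1,1,8](3) P2=[5,0,7,0,2,7](3)

Answer: 3 3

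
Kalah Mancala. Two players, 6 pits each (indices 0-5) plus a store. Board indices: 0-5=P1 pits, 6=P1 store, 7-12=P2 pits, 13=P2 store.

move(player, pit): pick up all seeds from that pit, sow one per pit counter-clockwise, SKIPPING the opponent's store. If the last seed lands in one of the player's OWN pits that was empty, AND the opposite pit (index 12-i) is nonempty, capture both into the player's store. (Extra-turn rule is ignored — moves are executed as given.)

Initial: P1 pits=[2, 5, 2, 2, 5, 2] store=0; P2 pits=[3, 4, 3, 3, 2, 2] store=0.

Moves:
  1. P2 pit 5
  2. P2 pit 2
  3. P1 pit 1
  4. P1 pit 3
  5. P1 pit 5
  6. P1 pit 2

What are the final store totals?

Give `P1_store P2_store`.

Answer: 8 5

Derivation:
Move 1: P2 pit5 -> P1=[3,5,2,2,5,2](0) P2=[3,4,3,3,2,0](1)
Move 2: P2 pit2 -> P1=[0,5,2,2,5,2](0) P2=[3,4,0,4,3,0](5)
Move 3: P1 pit1 -> P1=[0,0,3,3,6,3](1) P2=[3,4,0,4,3,0](5)
Move 4: P1 pit3 -> P1=[0,0,3,0,7,4](2) P2=[3,4,0,4,3,0](5)
Move 5: P1 pit5 -> P1=[0,0,3,0,7,0](3) P2=[4,5,1,4,3,0](5)
Move 6: P1 pit2 -> P1=[0,0,0,1,8,0](8) P2=[0,5,1,4,3,0](5)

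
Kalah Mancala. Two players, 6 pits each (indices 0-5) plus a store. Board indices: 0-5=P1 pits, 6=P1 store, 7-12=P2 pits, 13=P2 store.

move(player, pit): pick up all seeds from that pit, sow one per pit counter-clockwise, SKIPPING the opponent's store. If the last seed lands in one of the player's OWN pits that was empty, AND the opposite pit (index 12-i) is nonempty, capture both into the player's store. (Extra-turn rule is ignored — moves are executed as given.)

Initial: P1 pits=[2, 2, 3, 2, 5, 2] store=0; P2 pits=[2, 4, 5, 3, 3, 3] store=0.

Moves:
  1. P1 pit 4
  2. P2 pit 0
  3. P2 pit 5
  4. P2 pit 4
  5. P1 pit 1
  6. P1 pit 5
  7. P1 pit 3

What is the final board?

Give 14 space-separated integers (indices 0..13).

Answer: 4 0 4 0 1 1 10 1 1 7 4 0 1 2

Derivation:
Move 1: P1 pit4 -> P1=[2,2,3,2,0,3](1) P2=[3,5,6,3,3,3](0)
Move 2: P2 pit0 -> P1=[2,2,3,2,0,3](1) P2=[0,6,7,4,3,3](0)
Move 3: P2 pit5 -> P1=[3,3,3,2,0,3](1) P2=[0,6,7,4,3,0](1)
Move 4: P2 pit4 -> P1=[4,3,3,2,0,3](1) P2=[0,6,7,4,0,1](2)
Move 5: P1 pit1 -> P1=[4,0,4,3,0,3](8) P2=[0,0,7,4,0,1](2)
Move 6: P1 pit5 -> P1=[4,0,4,3,0,0](9) P2=[1,1,7,4,0,1](2)
Move 7: P1 pit3 -> P1=[4,0,4,0,1,1](10) P2=[1,1,7,4,0,1](2)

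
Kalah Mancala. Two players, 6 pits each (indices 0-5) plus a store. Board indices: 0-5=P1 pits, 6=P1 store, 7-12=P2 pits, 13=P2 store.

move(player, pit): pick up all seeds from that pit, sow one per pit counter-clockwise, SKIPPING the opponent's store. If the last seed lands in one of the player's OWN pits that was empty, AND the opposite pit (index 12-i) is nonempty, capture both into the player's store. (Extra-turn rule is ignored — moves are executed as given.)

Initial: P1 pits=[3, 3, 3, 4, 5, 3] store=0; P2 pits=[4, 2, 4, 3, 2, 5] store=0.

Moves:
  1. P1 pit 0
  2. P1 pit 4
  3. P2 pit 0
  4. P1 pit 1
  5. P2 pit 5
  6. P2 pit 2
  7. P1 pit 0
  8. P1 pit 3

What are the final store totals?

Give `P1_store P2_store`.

Answer: 2 2

Derivation:
Move 1: P1 pit0 -> P1=[0,4,4,5,5,3](0) P2=[4,2,4,3,2,5](0)
Move 2: P1 pit4 -> P1=[0,4,4,5,0,4](1) P2=[5,3,5,3,2,5](0)
Move 3: P2 pit0 -> P1=[0,4,4,5,0,4](1) P2=[0,4,6,4,3,6](0)
Move 4: P1 pit1 -> P1=[0,0,5,6,1,5](1) P2=[0,4,6,4,3,6](0)
Move 5: P2 pit5 -> P1=[1,1,6,7,2,5](1) P2=[0,4,6,4,3,0](1)
Move 6: P2 pit2 -> P1=[2,2,6,7,2,5](1) P2=[0,4,0,5,4,1](2)
Move 7: P1 pit0 -> P1=[0,3,7,7,2,5](1) P2=[0,4,0,5,4,1](2)
Move 8: P1 pit3 -> P1=[0,3,7,0,3,6](2) P2=[1,5,1,6,4,1](2)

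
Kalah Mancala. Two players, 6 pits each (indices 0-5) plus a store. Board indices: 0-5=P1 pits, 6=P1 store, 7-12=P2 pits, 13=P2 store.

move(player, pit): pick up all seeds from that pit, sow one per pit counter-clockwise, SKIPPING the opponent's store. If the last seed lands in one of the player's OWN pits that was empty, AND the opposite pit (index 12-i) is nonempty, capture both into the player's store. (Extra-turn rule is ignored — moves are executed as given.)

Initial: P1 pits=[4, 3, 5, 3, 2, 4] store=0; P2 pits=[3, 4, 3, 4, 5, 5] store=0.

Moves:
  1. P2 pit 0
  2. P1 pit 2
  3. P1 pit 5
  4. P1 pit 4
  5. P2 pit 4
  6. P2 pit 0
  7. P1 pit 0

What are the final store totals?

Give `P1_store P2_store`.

Answer: 3 1

Derivation:
Move 1: P2 pit0 -> P1=[4,3,5,3,2,4](0) P2=[0,5,4,5,5,5](0)
Move 2: P1 pit2 -> P1=[4,3,0,4,3,5](1) P2=[1,5,4,5,5,5](0)
Move 3: P1 pit5 -> P1=[4,3,0,4,3,0](2) P2=[2,6,5,6,5,5](0)
Move 4: P1 pit4 -> P1=[4,3,0,4,0,1](3) P2=[3,6,5,6,5,5](0)
Move 5: P2 pit4 -> P1=[5,4,1,4,0,1](3) P2=[3,6,5,6,0,6](1)
Move 6: P2 pit0 -> P1=[5,4,1,4,0,1](3) P2=[0,7,6,7,0,6](1)
Move 7: P1 pit0 -> P1=[0,5,2,5,1,2](3) P2=[0,7,6,7,0,6](1)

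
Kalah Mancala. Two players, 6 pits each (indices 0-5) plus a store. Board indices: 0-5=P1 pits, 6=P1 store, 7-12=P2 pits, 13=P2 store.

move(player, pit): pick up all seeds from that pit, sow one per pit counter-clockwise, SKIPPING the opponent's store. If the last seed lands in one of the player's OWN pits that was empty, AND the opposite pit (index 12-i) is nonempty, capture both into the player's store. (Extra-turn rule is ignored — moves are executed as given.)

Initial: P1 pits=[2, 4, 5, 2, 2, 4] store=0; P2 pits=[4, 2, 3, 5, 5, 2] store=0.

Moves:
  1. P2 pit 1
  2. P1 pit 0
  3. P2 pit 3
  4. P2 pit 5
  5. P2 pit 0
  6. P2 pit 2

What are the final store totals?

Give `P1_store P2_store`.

Move 1: P2 pit1 -> P1=[2,4,5,2,2,4](0) P2=[4,0,4,6,5,2](0)
Move 2: P1 pit0 -> P1=[0,5,6,2,2,4](0) P2=[4,0,4,6,5,2](0)
Move 3: P2 pit3 -> P1=[1,6,7,2,2,4](0) P2=[4,0,4,0,6,3](1)
Move 4: P2 pit5 -> P1=[2,7,7,2,2,4](0) P2=[4,0,4,0,6,0](2)
Move 5: P2 pit0 -> P1=[2,7,7,2,2,4](0) P2=[0,1,5,1,7,0](2)
Move 6: P2 pit2 -> P1=[3,7,7,2,2,4](0) P2=[0,1,0,2,8,1](3)

Answer: 0 3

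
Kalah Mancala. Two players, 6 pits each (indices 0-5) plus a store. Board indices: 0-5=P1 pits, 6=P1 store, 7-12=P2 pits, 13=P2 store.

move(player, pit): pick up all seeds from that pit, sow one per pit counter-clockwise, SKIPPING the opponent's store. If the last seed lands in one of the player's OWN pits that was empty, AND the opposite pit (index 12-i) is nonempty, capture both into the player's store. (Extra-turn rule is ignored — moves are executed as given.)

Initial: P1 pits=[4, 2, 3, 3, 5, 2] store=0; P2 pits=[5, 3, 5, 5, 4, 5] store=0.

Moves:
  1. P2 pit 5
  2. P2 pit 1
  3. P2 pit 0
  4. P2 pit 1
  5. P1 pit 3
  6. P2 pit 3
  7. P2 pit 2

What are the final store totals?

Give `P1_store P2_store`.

Move 1: P2 pit5 -> P1=[5,3,4,4,5,2](0) P2=[5,3,5,5,4,0](1)
Move 2: P2 pit1 -> P1=[5,3,4,4,5,2](0) P2=[5,0,6,6,5,0](1)
Move 3: P2 pit0 -> P1=[0,3,4,4,5,2](0) P2=[0,1,7,7,6,0](7)
Move 4: P2 pit1 -> P1=[0,3,4,4,5,2](0) P2=[0,0,8,7,6,0](7)
Move 5: P1 pit3 -> P1=[0,3,4,0,6,3](1) P2=[1,0,8,7,6,0](7)
Move 6: P2 pit3 -> P1=[1,4,5,1,6,3](1) P2=[1,0,8,0,7,1](8)
Move 7: P2 pit2 -> P1=[2,5,6,2,6,3](1) P2=[1,0,0,1,8,2](9)

Answer: 1 9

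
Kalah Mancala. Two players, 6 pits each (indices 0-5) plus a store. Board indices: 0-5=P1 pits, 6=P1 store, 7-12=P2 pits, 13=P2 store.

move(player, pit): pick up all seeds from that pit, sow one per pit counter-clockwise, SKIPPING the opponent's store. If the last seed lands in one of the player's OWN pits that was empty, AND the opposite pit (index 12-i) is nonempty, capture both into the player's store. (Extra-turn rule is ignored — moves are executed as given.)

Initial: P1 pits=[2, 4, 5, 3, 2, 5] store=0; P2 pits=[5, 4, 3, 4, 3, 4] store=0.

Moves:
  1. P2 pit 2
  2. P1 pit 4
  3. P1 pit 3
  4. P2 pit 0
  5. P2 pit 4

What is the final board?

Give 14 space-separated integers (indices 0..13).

Answer: 3 5 6 0 1 7 2 0 5 1 6 0 7 1

Derivation:
Move 1: P2 pit2 -> P1=[2,4,5,3,2,5](0) P2=[5,4,0,5,4,5](0)
Move 2: P1 pit4 -> P1=[2,4,5,3,0,6](1) P2=[5,4,0,5,4,5](0)
Move 3: P1 pit3 -> P1=[2,4,5,0,1,7](2) P2=[5,4,0,5,4,5](0)
Move 4: P2 pit0 -> P1=[2,4,5,0,1,7](2) P2=[0,5,1,6,5,6](0)
Move 5: P2 pit4 -> P1=[3,5,6,0,1,7](2) P2=[0,5,1,6,0,7](1)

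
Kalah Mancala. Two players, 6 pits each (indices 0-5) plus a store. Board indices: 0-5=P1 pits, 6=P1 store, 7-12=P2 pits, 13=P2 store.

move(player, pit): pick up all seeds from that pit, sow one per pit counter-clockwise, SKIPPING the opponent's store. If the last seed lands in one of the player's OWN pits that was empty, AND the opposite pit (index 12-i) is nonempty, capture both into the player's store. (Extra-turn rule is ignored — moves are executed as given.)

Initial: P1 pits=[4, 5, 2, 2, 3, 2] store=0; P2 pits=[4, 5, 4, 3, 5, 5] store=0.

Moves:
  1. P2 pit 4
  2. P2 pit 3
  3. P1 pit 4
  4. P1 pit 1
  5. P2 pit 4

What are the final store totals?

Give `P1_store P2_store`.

Answer: 2 2

Derivation:
Move 1: P2 pit4 -> P1=[5,6,3,2,3,2](0) P2=[4,5,4,3,0,6](1)
Move 2: P2 pit3 -> P1=[5,6,3,2,3,2](0) P2=[4,5,4,0,1,7](2)
Move 3: P1 pit4 -> P1=[5,6,3,2,0,3](1) P2=[5,5,4,0,1,7](2)
Move 4: P1 pit1 -> P1=[5,0,4,3,1,4](2) P2=[6,5,4,0,1,7](2)
Move 5: P2 pit4 -> P1=[5,0,4,3,1,4](2) P2=[6,5,4,0,0,8](2)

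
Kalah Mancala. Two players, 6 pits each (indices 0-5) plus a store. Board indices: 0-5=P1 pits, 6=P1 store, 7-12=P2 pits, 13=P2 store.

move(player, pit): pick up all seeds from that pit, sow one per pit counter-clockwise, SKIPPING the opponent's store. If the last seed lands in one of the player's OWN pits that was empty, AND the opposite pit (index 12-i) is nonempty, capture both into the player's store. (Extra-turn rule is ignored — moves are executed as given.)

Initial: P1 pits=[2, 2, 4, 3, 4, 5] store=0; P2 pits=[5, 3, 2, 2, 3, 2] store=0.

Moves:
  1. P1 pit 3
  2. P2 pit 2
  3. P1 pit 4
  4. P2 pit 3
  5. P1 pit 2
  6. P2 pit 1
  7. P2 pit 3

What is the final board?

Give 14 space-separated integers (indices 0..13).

Answer: 2 2 0 1 1 8 3 6 0 2 0 7 4 1

Derivation:
Move 1: P1 pit3 -> P1=[2,2,4,0,5,6](1) P2=[5,3,2,2,3,2](0)
Move 2: P2 pit2 -> P1=[2,2,4,0,5,6](1) P2=[5,3,0,3,4,2](0)
Move 3: P1 pit4 -> P1=[2,2,4,0,0,7](2) P2=[6,4,1,3,4,2](0)
Move 4: P2 pit3 -> P1=[2,2,4,0,0,7](2) P2=[6,4,1,0,5,3](1)
Move 5: P1 pit2 -> P1=[2,2,0,1,1,8](3) P2=[6,4,1,0,5,3](1)
Move 6: P2 pit1 -> P1=[2,2,0,1,1,8](3) P2=[6,0,2,1,6,4](1)
Move 7: P2 pit3 -> P1=[2,2,0,1,1,8](3) P2=[6,0,2,0,7,4](1)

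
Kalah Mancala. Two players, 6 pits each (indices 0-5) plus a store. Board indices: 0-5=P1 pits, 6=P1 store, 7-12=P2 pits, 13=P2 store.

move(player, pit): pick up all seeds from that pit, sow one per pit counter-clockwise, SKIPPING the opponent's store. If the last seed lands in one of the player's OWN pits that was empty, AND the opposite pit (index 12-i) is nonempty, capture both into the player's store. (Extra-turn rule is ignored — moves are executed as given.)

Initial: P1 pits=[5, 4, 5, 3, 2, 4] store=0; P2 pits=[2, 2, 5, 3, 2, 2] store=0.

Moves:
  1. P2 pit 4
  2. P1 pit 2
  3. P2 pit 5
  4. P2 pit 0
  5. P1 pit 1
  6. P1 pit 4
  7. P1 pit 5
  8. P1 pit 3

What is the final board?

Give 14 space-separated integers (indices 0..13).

Move 1: P2 pit4 -> P1=[5,4,5,3,2,4](0) P2=[2,2,5,3,0,3](1)
Move 2: P1 pit2 -> P1=[5,4,0,4,3,5](1) P2=[3,2,5,3,0,3](1)
Move 3: P2 pit5 -> P1=[6,5,0,4,3,5](1) P2=[3,2,5,3,0,0](2)
Move 4: P2 pit0 -> P1=[6,5,0,4,3,5](1) P2=[0,3,6,4,0,0](2)
Move 5: P1 pit1 -> P1=[6,0,1,5,4,6](2) P2=[0,3,6,4,0,0](2)
Move 6: P1 pit4 -> P1=[6,0,1,5,0,7](3) P2=[1,4,6,4,0,0](2)
Move 7: P1 pit5 -> P1=[6,0,1,5,0,0](4) P2=[2,5,7,5,1,1](2)
Move 8: P1 pit3 -> P1=[6,0,1,0,1,1](5) P2=[3,6,7,5,1,1](2)

Answer: 6 0 1 0 1 1 5 3 6 7 5 1 1 2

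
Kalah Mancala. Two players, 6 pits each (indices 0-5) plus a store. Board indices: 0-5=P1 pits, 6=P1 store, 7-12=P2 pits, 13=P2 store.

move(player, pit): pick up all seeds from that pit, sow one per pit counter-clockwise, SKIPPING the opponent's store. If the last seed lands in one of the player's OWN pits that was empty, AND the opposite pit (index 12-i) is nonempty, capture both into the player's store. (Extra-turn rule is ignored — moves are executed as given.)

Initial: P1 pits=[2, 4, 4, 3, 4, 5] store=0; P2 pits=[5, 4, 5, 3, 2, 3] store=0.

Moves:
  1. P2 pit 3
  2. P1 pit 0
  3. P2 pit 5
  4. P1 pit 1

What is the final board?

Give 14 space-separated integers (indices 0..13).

Answer: 1 0 7 4 5 6 1 6 4 5 0 3 0 2

Derivation:
Move 1: P2 pit3 -> P1=[2,4,4,3,4,5](0) P2=[5,4,5,0,3,4](1)
Move 2: P1 pit0 -> P1=[0,5,5,3,4,5](0) P2=[5,4,5,0,3,4](1)
Move 3: P2 pit5 -> P1=[1,6,6,3,4,5](0) P2=[5,4,5,0,3,0](2)
Move 4: P1 pit1 -> P1=[1,0,7,4,5,6](1) P2=[6,4,5,0,3,0](2)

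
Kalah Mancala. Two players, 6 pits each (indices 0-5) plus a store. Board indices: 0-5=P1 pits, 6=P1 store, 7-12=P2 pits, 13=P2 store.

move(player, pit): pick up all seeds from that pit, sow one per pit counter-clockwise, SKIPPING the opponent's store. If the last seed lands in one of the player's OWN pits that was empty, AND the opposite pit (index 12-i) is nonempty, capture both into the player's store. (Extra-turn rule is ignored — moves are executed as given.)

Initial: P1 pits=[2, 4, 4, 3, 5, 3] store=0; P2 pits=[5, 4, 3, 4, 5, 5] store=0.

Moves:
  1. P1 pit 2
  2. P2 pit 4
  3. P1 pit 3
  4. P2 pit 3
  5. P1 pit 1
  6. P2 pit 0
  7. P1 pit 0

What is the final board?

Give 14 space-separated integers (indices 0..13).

Move 1: P1 pit2 -> P1=[2,4,0,4,6,4](1) P2=[5,4,3,4,5,5](0)
Move 2: P2 pit4 -> P1=[3,5,1,4,6,4](1) P2=[5,4,3,4,0,6](1)
Move 3: P1 pit3 -> P1=[3,5,1,0,7,5](2) P2=[6,4,3,4,0,6](1)
Move 4: P2 pit3 -> P1=[4,5,1,0,7,5](2) P2=[6,4,3,0,1,7](2)
Move 5: P1 pit1 -> P1=[4,0,2,1,8,6](3) P2=[6,4,3,0,1,7](2)
Move 6: P2 pit0 -> P1=[4,0,2,1,8,6](3) P2=[0,5,4,1,2,8](3)
Move 7: P1 pit0 -> P1=[0,1,3,2,9,6](3) P2=[0,5,4,1,2,8](3)

Answer: 0 1 3 2 9 6 3 0 5 4 1 2 8 3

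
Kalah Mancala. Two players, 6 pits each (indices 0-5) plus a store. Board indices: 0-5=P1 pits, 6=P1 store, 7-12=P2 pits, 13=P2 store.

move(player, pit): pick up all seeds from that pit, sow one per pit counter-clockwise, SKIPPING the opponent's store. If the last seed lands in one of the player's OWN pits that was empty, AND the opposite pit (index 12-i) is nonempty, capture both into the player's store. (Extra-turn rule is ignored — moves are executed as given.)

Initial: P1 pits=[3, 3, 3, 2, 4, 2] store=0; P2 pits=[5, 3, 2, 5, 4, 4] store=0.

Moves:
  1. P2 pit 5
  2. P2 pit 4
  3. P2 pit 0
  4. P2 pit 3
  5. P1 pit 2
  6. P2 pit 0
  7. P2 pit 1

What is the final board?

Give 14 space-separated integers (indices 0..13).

Answer: 6 6 0 3 5 3 1 0 0 4 1 3 4 4

Derivation:
Move 1: P2 pit5 -> P1=[4,4,4,2,4,2](0) P2=[5,3,2,5,4,0](1)
Move 2: P2 pit4 -> P1=[5,5,4,2,4,2](0) P2=[5,3,2,5,0,1](2)
Move 3: P2 pit0 -> P1=[5,5,4,2,4,2](0) P2=[0,4,3,6,1,2](2)
Move 4: P2 pit3 -> P1=[6,6,5,2,4,2](0) P2=[0,4,3,0,2,3](3)
Move 5: P1 pit2 -> P1=[6,6,0,3,5,3](1) P2=[1,4,3,0,2,3](3)
Move 6: P2 pit0 -> P1=[6,6,0,3,5,3](1) P2=[0,5,3,0,2,3](3)
Move 7: P2 pit1 -> P1=[6,6,0,3,5,3](1) P2=[0,0,4,1,3,4](4)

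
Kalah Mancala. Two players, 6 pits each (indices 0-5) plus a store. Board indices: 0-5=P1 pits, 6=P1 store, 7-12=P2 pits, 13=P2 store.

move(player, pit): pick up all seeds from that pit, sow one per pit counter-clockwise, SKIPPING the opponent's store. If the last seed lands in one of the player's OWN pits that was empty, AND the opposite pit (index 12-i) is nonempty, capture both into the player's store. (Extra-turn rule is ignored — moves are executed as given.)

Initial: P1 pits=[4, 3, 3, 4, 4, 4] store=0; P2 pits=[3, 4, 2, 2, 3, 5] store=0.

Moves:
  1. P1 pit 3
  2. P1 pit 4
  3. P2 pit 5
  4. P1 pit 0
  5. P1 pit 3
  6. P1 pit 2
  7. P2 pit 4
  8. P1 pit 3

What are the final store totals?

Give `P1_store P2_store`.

Move 1: P1 pit3 -> P1=[4,3,3,0,5,5](1) P2=[4,4,2,2,3,5](0)
Move 2: P1 pit4 -> P1=[4,3,3,0,0,6](2) P2=[5,5,3,2,3,5](0)
Move 3: P2 pit5 -> P1=[5,4,4,1,0,6](2) P2=[5,5,3,2,3,0](1)
Move 4: P1 pit0 -> P1=[0,5,5,2,1,7](2) P2=[5,5,3,2,3,0](1)
Move 5: P1 pit3 -> P1=[0,5,5,0,2,8](2) P2=[5,5,3,2,3,0](1)
Move 6: P1 pit2 -> P1=[0,5,0,1,3,9](3) P2=[6,5,3,2,3,0](1)
Move 7: P2 pit4 -> P1=[1,5,0,1,3,9](3) P2=[6,5,3,2,0,1](2)
Move 8: P1 pit3 -> P1=[1,5,0,0,4,9](3) P2=[6,5,3,2,0,1](2)

Answer: 3 2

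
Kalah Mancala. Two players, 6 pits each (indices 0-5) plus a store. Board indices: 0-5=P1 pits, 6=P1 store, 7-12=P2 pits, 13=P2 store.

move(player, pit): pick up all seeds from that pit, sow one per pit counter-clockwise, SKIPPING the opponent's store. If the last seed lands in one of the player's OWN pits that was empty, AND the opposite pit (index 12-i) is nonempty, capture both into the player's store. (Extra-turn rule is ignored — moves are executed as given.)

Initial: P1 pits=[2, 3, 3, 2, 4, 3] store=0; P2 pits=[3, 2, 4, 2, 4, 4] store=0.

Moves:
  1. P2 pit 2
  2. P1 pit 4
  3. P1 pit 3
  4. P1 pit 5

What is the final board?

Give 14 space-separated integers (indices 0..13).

Answer: 2 3 3 0 1 0 2 5 4 1 4 5 5 1

Derivation:
Move 1: P2 pit2 -> P1=[2,3,3,2,4,3](0) P2=[3,2,0,3,5,5](1)
Move 2: P1 pit4 -> P1=[2,3,3,2,0,4](1) P2=[4,3,0,3,5,5](1)
Move 3: P1 pit3 -> P1=[2,3,3,0,1,5](1) P2=[4,3,0,3,5,5](1)
Move 4: P1 pit5 -> P1=[2,3,3,0,1,0](2) P2=[5,4,1,4,5,5](1)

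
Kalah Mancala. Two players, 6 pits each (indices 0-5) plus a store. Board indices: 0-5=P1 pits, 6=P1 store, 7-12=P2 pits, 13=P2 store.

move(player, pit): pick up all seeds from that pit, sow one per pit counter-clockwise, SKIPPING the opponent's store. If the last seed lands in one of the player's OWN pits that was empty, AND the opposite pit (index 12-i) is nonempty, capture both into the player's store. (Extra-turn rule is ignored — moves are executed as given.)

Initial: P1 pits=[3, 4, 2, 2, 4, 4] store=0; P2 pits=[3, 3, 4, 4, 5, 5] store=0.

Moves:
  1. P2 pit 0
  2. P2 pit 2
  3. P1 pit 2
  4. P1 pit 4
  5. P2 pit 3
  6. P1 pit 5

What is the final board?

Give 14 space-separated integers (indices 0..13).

Move 1: P2 pit0 -> P1=[3,4,2,2,4,4](0) P2=[0,4,5,5,5,5](0)
Move 2: P2 pit2 -> P1=[4,4,2,2,4,4](0) P2=[0,4,0,6,6,6](1)
Move 3: P1 pit2 -> P1=[4,4,0,3,5,4](0) P2=[0,4,0,6,6,6](1)
Move 4: P1 pit4 -> P1=[4,4,0,3,0,5](1) P2=[1,5,1,6,6,6](1)
Move 5: P2 pit3 -> P1=[5,5,1,3,0,5](1) P2=[1,5,1,0,7,7](2)
Move 6: P1 pit5 -> P1=[5,5,1,3,0,0](2) P2=[2,6,2,1,7,7](2)

Answer: 5 5 1 3 0 0 2 2 6 2 1 7 7 2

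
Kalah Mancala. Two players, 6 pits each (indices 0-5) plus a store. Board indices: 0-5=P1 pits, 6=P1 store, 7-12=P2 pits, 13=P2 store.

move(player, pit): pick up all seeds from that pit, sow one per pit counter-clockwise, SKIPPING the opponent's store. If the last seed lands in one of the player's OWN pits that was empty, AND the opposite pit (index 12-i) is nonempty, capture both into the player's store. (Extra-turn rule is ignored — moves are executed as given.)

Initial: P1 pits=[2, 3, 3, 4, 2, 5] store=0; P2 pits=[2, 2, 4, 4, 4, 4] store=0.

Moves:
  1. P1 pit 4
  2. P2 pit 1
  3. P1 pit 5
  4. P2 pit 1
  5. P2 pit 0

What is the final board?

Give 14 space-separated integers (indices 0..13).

Move 1: P1 pit4 -> P1=[2,3,3,4,0,6](1) P2=[2,2,4,4,4,4](0)
Move 2: P2 pit1 -> P1=[2,3,3,4,0,6](1) P2=[2,0,5,5,4,4](0)
Move 3: P1 pit5 -> P1=[2,3,3,4,0,0](2) P2=[3,1,6,6,5,4](0)
Move 4: P2 pit1 -> P1=[2,3,3,4,0,0](2) P2=[3,0,7,6,5,4](0)
Move 5: P2 pit0 -> P1=[2,3,3,4,0,0](2) P2=[0,1,8,7,5,4](0)

Answer: 2 3 3 4 0 0 2 0 1 8 7 5 4 0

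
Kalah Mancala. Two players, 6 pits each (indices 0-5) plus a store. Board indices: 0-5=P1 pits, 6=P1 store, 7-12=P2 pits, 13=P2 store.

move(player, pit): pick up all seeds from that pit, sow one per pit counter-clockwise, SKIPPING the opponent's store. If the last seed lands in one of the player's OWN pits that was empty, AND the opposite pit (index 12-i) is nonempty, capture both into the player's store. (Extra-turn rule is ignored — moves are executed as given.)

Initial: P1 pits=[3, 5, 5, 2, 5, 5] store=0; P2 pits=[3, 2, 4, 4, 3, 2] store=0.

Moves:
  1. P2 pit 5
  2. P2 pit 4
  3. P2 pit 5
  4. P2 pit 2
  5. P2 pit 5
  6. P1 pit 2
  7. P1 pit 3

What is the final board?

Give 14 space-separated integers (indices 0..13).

Answer: 5 5 0 0 7 7 2 4 2 0 5 1 0 5

Derivation:
Move 1: P2 pit5 -> P1=[4,5,5,2,5,5](0) P2=[3,2,4,4,3,0](1)
Move 2: P2 pit4 -> P1=[5,5,5,2,5,5](0) P2=[3,2,4,4,0,1](2)
Move 3: P2 pit5 -> P1=[5,5,5,2,5,5](0) P2=[3,2,4,4,0,0](3)
Move 4: P2 pit2 -> P1=[5,5,5,2,5,5](0) P2=[3,2,0,5,1,1](4)
Move 5: P2 pit5 -> P1=[5,5,5,2,5,5](0) P2=[3,2,0,5,1,0](5)
Move 6: P1 pit2 -> P1=[5,5,0,3,6,6](1) P2=[4,2,0,5,1,0](5)
Move 7: P1 pit3 -> P1=[5,5,0,0,7,7](2) P2=[4,2,0,5,1,0](5)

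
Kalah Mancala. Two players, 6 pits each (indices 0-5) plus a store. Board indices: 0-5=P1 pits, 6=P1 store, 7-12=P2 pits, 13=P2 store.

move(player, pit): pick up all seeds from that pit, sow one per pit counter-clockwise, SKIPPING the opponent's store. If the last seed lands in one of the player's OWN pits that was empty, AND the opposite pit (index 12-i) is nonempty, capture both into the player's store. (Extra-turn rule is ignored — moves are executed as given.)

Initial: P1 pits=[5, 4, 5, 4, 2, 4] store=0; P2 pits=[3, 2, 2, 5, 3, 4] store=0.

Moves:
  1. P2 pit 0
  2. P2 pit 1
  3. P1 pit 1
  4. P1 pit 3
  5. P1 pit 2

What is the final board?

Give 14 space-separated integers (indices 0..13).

Move 1: P2 pit0 -> P1=[5,4,5,4,2,4](0) P2=[0,3,3,6,3,4](0)
Move 2: P2 pit1 -> P1=[5,4,5,4,2,4](0) P2=[0,0,4,7,4,4](0)
Move 3: P1 pit1 -> P1=[5,0,6,5,3,5](0) P2=[0,0,4,7,4,4](0)
Move 4: P1 pit3 -> P1=[5,0,6,0,4,6](1) P2=[1,1,4,7,4,4](0)
Move 5: P1 pit2 -> P1=[5,0,0,1,5,7](2) P2=[2,2,4,7,4,4](0)

Answer: 5 0 0 1 5 7 2 2 2 4 7 4 4 0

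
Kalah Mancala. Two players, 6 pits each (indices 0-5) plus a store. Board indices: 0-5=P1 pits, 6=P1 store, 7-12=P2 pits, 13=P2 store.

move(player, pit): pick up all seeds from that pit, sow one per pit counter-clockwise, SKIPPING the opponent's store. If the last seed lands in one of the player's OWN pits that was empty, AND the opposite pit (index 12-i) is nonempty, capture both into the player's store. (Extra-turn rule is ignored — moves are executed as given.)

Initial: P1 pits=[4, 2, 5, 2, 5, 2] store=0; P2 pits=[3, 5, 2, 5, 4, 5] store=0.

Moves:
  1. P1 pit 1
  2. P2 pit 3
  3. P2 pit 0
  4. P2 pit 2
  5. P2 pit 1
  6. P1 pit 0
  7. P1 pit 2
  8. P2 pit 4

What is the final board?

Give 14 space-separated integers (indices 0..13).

Move 1: P1 pit1 -> P1=[4,0,6,3,5,2](0) P2=[3,5,2,5,4,5](0)
Move 2: P2 pit3 -> P1=[5,1,6,3,5,2](0) P2=[3,5,2,0,5,6](1)
Move 3: P2 pit0 -> P1=[5,1,0,3,5,2](0) P2=[0,6,3,0,5,6](8)
Move 4: P2 pit2 -> P1=[5,1,0,3,5,2](0) P2=[0,6,0,1,6,7](8)
Move 5: P2 pit1 -> P1=[6,1,0,3,5,2](0) P2=[0,0,1,2,7,8](9)
Move 6: P1 pit0 -> P1=[0,2,1,4,6,3](1) P2=[0,0,1,2,7,8](9)
Move 7: P1 pit2 -> P1=[0,2,0,5,6,3](1) P2=[0,0,1,2,7,8](9)
Move 8: P2 pit4 -> P1=[1,3,1,6,7,3](1) P2=[0,0,1,2,0,9](10)

Answer: 1 3 1 6 7 3 1 0 0 1 2 0 9 10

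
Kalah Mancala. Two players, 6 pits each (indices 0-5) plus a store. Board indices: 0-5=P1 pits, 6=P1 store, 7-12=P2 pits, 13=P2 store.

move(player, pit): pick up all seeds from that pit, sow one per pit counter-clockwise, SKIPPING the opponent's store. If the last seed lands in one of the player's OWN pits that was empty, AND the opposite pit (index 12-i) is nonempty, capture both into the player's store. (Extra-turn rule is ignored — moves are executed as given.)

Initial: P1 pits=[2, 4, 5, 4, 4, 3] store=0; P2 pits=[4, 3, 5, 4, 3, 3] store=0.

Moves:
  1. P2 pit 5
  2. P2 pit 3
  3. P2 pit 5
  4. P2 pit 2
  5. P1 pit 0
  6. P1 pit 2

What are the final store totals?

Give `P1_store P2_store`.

Move 1: P2 pit5 -> P1=[3,5,5,4,4,3](0) P2=[4,3,5,4,3,0](1)
Move 2: P2 pit3 -> P1=[4,5,5,4,4,3](0) P2=[4,3,5,0,4,1](2)
Move 3: P2 pit5 -> P1=[4,5,5,4,4,3](0) P2=[4,3,5,0,4,0](3)
Move 4: P2 pit2 -> P1=[5,5,5,4,4,3](0) P2=[4,3,0,1,5,1](4)
Move 5: P1 pit0 -> P1=[0,6,6,5,5,4](0) P2=[4,3,0,1,5,1](4)
Move 6: P1 pit2 -> P1=[0,6,0,6,6,5](1) P2=[5,4,0,1,5,1](4)

Answer: 1 4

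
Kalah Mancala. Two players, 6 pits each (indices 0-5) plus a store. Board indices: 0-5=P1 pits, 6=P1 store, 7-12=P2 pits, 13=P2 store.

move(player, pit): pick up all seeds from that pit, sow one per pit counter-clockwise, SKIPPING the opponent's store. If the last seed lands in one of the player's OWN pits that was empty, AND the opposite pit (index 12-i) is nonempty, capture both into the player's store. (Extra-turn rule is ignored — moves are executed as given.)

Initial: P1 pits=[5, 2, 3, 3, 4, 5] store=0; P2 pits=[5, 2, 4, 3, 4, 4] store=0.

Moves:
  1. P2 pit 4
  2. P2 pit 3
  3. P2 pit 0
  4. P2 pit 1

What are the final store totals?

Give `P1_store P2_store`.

Answer: 0 2

Derivation:
Move 1: P2 pit4 -> P1=[6,3,3,3,4,5](0) P2=[5,2,4,3,0,5](1)
Move 2: P2 pit3 -> P1=[6,3,3,3,4,5](0) P2=[5,2,4,0,1,6](2)
Move 3: P2 pit0 -> P1=[6,3,3,3,4,5](0) P2=[0,3,5,1,2,7](2)
Move 4: P2 pit1 -> P1=[6,3,3,3,4,5](0) P2=[0,0,6,2,3,7](2)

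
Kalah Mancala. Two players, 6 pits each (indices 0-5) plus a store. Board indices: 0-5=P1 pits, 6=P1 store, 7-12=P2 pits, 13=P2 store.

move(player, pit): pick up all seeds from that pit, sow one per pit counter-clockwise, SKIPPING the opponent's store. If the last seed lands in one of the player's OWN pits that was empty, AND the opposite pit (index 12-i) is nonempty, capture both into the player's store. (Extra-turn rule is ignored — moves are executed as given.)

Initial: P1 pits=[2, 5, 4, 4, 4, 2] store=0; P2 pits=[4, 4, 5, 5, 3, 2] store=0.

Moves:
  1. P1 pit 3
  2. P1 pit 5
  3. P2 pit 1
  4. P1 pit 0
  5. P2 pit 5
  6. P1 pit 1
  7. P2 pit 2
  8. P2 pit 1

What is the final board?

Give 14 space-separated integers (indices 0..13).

Move 1: P1 pit3 -> P1=[2,5,4,0,5,3](1) P2=[5,4,5,5,3,2](0)
Move 2: P1 pit5 -> P1=[2,5,4,0,5,0](2) P2=[6,5,5,5,3,2](0)
Move 3: P2 pit1 -> P1=[2,5,4,0,5,0](2) P2=[6,0,6,6,4,3](1)
Move 4: P1 pit0 -> P1=[0,6,5,0,5,0](2) P2=[6,0,6,6,4,3](1)
Move 5: P2 pit5 -> P1=[1,7,5,0,5,0](2) P2=[6,0,6,6,4,0](2)
Move 6: P1 pit1 -> P1=[1,0,6,1,6,1](3) P2=[7,1,6,6,4,0](2)
Move 7: P2 pit2 -> P1=[2,1,6,1,6,1](3) P2=[7,1,0,7,5,1](3)
Move 8: P2 pit1 -> P1=[2,1,6,0,6,1](3) P2=[7,0,0,7,5,1](5)

Answer: 2 1 6 0 6 1 3 7 0 0 7 5 1 5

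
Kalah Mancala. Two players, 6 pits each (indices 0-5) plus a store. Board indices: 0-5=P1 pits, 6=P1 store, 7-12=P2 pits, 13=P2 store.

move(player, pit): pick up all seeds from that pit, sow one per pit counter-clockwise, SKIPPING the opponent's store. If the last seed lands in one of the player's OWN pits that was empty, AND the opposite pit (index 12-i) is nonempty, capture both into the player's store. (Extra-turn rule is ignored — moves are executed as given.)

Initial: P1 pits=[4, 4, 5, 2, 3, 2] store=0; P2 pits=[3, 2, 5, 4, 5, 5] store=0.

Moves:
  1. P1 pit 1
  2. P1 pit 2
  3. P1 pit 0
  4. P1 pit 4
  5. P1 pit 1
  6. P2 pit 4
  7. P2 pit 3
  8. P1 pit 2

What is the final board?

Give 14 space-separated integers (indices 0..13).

Answer: 2 2 0 6 1 6 2 5 4 6 0 1 7 2

Derivation:
Move 1: P1 pit1 -> P1=[4,0,6,3,4,3](0) P2=[3,2,5,4,5,5](0)
Move 2: P1 pit2 -> P1=[4,0,0,4,5,4](1) P2=[4,3,5,4,5,5](0)
Move 3: P1 pit0 -> P1=[0,1,1,5,6,4](1) P2=[4,3,5,4,5,5](0)
Move 4: P1 pit4 -> P1=[0,1,1,5,0,5](2) P2=[5,4,6,5,5,5](0)
Move 5: P1 pit1 -> P1=[0,0,2,5,0,5](2) P2=[5,4,6,5,5,5](0)
Move 6: P2 pit4 -> P1=[1,1,3,5,0,5](2) P2=[5,4,6,5,0,6](1)
Move 7: P2 pit3 -> P1=[2,2,3,5,0,5](2) P2=[5,4,6,0,1,7](2)
Move 8: P1 pit2 -> P1=[2,2,0,6,1,6](2) P2=[5,4,6,0,1,7](2)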